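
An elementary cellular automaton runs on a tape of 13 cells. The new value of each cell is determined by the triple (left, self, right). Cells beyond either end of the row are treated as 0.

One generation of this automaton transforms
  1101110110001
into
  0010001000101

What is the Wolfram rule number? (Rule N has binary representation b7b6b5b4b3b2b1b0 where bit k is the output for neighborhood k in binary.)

position 4: 111 → 0  (bit 7 = 0)
position 1: 110 → 0  (bit 6 = 0)
position 2: 101 → 1  (bit 5 = 1)
position 9: 100 → 0  (bit 4 = 0)
position 0: 011 → 0  (bit 3 = 0)
position 12: 010 → 1  (bit 2 = 1)
position 11: 001 → 0  (bit 1 = 0)
position 10: 000 → 1  (bit 0 = 1)
bits b7..b0 = 00100101 = 37

37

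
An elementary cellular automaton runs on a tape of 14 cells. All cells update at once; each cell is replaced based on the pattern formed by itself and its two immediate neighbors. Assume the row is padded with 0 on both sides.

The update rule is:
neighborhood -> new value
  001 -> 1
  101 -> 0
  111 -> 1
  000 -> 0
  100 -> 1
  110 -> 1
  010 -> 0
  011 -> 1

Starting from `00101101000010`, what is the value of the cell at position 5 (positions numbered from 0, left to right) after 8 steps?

1

step 1: 01001100100101
step 2: 10111111011000
step 3: 00111111011100
step 4: 01111111011110
step 5: 11111111011111
step 6: 11111111011111  (fixed point — unchanged through step 8)
position 5 holds 1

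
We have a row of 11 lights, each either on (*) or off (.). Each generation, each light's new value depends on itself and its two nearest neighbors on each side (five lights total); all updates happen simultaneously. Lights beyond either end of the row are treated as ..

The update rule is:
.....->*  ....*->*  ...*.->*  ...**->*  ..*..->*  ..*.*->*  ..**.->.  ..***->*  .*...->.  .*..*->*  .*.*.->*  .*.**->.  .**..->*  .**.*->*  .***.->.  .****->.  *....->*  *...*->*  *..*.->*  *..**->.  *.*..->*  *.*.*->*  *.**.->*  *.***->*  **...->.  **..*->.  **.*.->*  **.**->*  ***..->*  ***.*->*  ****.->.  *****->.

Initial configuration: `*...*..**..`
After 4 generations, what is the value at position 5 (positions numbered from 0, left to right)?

generation 1: *.****..*.*
generation 2: *.*..*.****
generation 3: ******.*..*
generation 4: *....******
position 5 holds *

*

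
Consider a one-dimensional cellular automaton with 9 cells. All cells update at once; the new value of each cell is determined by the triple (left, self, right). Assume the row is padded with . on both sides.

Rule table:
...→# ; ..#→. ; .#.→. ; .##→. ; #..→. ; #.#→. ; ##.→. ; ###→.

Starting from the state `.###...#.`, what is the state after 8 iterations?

.....#...
####...##
.....#...  (repeats iteration 1; period 2)
iteration 8: ####...##

####...##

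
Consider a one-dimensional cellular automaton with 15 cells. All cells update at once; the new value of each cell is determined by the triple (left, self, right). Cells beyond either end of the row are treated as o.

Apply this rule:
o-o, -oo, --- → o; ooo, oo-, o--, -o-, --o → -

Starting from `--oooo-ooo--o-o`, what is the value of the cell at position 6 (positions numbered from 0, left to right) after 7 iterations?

-

--o---oo-----oo
----o-o--ooo-o-
-oo--o---o--o-o
oo-----o-----oo
---ooo---ooo-o-
-o-o---o-o--o-o
o-o--o--o----oo
position 6 holds -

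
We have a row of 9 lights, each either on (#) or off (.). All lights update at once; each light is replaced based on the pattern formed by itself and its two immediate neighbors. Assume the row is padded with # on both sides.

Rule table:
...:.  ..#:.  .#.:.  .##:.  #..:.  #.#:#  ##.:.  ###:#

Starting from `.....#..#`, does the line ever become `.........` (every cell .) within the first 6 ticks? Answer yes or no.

.........
all cells are . at tick 1

yes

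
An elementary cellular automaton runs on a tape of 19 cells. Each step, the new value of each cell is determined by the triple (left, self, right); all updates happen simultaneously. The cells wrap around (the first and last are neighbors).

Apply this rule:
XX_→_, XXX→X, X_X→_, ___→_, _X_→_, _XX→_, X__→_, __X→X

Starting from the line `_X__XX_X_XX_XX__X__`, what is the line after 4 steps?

X___________X___X__

X__X___________X___
__X___________X___X
_X___________X___X_
X___________X___X__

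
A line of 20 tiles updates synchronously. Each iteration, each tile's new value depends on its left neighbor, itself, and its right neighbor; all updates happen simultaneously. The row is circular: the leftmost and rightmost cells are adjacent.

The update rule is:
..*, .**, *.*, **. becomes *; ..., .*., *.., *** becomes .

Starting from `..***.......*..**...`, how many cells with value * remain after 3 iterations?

8

iteration 1: .**.*......*..***...
iteration 2: ****......*..**.*...
iteration 3: *..*.....*..****...*
count of *: 8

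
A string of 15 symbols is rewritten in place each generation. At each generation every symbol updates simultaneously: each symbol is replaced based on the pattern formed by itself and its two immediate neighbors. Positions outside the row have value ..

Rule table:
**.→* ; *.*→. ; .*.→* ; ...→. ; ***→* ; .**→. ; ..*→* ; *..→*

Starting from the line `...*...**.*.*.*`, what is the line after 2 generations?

.*.**.*.*.*.*.*

..***.*.*.*.*.*
.*.**.*.*.*.*.*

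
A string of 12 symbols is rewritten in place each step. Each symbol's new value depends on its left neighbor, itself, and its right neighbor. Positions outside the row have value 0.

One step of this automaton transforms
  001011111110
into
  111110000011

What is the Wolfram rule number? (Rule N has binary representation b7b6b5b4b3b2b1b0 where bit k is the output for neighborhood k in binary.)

position 5: 111 → 0  (bit 7 = 0)
position 10: 110 → 1  (bit 6 = 1)
position 3: 101 → 1  (bit 5 = 1)
position 11: 100 → 1  (bit 4 = 1)
position 4: 011 → 1  (bit 3 = 1)
position 2: 010 → 1  (bit 2 = 1)
position 1: 001 → 1  (bit 1 = 1)
position 0: 000 → 1  (bit 0 = 1)
bits b7..b0 = 01111111 = 127

127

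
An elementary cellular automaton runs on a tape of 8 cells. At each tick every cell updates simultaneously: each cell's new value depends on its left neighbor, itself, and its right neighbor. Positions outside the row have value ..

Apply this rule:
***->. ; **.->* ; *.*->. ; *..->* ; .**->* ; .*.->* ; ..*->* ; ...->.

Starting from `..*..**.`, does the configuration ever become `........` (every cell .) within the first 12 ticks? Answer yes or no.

no

tick 1: .*******
tick 2: **.....*
tick 3: ***...**
tick 4: *.**.***
tick 5: *.**.*.*
tick 6: *.**.*.*  (fixed point — unchanged through tick 12)
tick 12 is *.**.*.*, still not uniform .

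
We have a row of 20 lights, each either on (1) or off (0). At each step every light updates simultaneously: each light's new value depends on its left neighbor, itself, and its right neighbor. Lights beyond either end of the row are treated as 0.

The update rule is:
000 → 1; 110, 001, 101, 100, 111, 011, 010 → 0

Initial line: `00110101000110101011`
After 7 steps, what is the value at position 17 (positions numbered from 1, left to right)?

10000000010000000000
00111111000111111111
10000000010000000000  (repeats step 1; period 2)
step 7: 10000000010000000000
position 17 holds 0

0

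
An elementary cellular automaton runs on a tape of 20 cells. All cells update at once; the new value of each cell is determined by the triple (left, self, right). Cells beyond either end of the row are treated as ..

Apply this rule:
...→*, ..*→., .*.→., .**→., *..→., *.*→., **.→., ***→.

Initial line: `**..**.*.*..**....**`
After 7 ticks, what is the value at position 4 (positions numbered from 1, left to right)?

tick 1: ...............**...
tick 2: **************....**
tick 3: ...............**...  (repeats tick 1; period 2)
tick 7: ...............**...
position 4 holds .

.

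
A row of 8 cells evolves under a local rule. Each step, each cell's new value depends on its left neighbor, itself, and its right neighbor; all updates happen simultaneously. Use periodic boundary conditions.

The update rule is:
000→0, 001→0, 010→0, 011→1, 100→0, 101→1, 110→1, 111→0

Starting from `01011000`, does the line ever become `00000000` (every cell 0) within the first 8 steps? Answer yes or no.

00111000
00101000
00010000
00000000
all cells are 0 at step 4

yes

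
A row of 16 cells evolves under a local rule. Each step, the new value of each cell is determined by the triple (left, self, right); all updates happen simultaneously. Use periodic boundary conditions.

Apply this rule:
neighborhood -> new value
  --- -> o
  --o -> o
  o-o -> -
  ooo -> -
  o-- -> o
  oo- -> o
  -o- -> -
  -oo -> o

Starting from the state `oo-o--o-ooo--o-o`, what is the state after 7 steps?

ooo---ooooo-----

step 1: -o--oo--o-ooo--o
step 2: --oooooo--o-ooo-
step 3: ooo----ooo--o-oo
step 4: --oooooo-ooo--o-
step 5: ooo----o-o-ooo-o
step 6: --ooooo----o-o-o
step 7: ooo---ooooo-----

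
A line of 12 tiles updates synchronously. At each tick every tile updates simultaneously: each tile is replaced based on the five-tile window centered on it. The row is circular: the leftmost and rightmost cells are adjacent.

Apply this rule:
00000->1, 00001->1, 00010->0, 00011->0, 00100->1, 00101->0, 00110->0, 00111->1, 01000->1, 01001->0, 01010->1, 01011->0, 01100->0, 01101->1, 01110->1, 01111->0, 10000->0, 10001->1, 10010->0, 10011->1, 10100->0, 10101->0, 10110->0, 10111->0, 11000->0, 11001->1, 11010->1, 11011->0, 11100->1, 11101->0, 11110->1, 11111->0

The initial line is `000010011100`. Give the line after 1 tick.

111010111100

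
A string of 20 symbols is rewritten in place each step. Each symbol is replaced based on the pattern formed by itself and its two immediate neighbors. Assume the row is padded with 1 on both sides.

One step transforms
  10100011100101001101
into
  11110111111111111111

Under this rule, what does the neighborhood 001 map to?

1

At position 5 the neighborhood is 001; the next row has 1 there.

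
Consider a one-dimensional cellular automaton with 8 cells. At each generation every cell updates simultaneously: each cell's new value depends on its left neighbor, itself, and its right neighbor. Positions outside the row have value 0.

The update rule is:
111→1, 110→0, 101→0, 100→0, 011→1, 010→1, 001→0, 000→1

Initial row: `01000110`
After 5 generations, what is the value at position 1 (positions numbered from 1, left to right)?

01010100
01010101
01010101  (fixed point — unchanged through generation 5)
position 1 holds 0

0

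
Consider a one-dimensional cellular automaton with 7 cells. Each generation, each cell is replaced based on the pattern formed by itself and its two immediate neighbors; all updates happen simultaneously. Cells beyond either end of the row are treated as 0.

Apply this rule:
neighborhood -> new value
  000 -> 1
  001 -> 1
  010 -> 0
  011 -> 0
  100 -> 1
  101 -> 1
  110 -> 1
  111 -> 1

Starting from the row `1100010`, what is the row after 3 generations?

0101111

generation 1: 0111101
generation 2: 1011110
generation 3: 0101111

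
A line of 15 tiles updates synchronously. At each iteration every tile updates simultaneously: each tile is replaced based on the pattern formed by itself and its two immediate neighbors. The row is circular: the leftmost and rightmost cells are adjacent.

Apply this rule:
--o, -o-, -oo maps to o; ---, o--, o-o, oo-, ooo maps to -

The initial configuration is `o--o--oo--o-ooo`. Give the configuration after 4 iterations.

o--oo--o--oo--o

--oo-oo--oo-o--
-oo--o--oo--o--
oo--oo-oo--oo--
o--oo--o--oo--o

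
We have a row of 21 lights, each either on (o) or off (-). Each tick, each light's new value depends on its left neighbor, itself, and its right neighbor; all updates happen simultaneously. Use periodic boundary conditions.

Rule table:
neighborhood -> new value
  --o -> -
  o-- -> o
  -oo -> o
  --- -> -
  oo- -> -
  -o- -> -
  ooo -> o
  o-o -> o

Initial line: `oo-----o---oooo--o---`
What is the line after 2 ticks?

o-o-----o--ooo-o--o--
-o-o-----o-oo-o-o--o-

-o-o-----o-oo-o-o--o-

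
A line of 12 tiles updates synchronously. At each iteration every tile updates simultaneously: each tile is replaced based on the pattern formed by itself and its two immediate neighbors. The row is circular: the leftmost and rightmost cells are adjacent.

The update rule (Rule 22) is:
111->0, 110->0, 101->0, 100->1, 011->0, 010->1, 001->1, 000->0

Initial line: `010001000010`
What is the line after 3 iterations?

000000100100

111011100111
000000011000
000000100100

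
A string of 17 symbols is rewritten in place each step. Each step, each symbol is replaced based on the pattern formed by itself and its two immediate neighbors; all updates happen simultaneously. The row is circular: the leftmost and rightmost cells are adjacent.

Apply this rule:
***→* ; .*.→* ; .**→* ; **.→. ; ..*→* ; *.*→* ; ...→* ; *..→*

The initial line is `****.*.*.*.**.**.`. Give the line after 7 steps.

******.**.****.**

step 1: ***.********.**.*
step 2: **.********.**.**
step 3: *.********.**.***
step 4: .********.**.****
step 5: ********.**.****.
step 6: *******.**.****.*
step 7: ******.**.****.**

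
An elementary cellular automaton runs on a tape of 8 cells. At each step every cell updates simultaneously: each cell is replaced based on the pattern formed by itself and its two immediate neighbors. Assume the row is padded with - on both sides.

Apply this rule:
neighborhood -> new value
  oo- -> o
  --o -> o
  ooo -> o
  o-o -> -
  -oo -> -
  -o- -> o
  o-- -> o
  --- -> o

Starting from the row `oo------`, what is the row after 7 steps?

-ooooooo
o-oooooo
o--ooooo
ooo-oooo
-oo--ooo
o-ooo-oo
o--oo--o

o--oo--o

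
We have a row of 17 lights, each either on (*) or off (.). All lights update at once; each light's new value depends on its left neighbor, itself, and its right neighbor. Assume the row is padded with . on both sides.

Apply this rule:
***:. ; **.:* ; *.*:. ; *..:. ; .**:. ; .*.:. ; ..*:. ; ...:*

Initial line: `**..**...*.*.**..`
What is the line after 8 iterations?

iteration 1: .*...*.*......*.*
iteration 2: ...*.....****....
iteration 3: **...***....*.***
iteration 4: .*.*...*.**.....*
iteration 5: .....*....*.***..
iteration 6: ****...**.....*.*
iteration 7: ...*.*..*.***....
iteration 8: **..........*.***

**..........*.***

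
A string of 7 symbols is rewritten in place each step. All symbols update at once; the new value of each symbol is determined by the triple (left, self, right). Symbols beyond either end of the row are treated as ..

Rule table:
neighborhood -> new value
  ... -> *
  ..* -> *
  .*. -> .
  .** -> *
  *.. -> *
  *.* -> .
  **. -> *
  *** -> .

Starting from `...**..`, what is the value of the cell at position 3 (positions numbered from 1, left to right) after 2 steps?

.

step 1: *******
step 2: *.....*
position 3 holds .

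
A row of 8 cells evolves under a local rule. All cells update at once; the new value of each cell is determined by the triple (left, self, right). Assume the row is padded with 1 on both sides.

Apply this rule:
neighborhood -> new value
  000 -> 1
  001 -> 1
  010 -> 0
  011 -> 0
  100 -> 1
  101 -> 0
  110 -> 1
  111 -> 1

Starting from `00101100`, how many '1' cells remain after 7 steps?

7

11000111
11111011
11111001
11111110
11111110  (fixed point — unchanged through step 7)
count of 1: 7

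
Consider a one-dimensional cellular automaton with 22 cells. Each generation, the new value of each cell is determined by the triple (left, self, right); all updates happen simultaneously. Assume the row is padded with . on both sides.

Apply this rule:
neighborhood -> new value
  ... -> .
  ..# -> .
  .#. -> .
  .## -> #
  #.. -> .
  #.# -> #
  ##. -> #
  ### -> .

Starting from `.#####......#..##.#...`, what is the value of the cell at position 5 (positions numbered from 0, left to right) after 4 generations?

.

generation 1: .#...#.........###....
generation 2: ...............#.#....
generation 3: ................#.....
generation 4: ......................
position 5 holds .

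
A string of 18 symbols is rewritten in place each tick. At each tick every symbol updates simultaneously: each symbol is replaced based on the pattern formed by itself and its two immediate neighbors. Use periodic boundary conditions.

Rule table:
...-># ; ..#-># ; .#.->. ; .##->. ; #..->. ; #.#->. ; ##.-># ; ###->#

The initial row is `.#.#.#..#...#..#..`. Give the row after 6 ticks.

.##.#.#..#..###...

#......#..##..#..#
#.#####..#.#.#..#.
...####.#......#..
###.###...#####..#
###..##.##.####.#.
.##.#.#..#..###...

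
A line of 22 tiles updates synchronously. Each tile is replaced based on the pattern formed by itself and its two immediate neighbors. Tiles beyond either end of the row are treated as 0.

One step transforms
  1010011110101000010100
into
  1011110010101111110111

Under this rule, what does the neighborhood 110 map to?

At position 8 the neighborhood is 110; the next row has 1 there.

1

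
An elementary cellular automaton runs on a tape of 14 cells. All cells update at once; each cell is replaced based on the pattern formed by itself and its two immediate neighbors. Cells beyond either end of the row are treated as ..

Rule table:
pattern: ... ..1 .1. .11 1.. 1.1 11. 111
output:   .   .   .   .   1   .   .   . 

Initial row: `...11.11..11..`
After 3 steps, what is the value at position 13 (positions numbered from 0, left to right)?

step 1: ........1...1.
step 2: .........1...1
step 3: ..........1...
position 13 holds .

.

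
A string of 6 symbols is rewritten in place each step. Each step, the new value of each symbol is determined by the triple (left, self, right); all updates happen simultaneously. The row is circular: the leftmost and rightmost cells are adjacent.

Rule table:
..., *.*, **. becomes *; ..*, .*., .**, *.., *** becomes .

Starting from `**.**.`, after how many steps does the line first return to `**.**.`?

3

step 1: .**.**
step 2: *.**.*
step 3: **.**.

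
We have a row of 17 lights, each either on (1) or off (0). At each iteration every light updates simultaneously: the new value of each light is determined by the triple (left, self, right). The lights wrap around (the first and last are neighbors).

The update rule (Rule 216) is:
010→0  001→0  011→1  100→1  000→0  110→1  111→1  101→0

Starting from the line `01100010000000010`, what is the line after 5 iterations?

01111111000100000

01110001000000001
01111000100000000
01111100010000000
01111110001000000
01111111000100000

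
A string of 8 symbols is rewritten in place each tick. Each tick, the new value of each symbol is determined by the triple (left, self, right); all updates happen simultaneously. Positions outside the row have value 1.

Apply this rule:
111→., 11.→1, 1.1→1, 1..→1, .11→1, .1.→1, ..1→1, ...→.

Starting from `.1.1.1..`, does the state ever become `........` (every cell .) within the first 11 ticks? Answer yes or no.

11111111
........
all cells are . at tick 2

yes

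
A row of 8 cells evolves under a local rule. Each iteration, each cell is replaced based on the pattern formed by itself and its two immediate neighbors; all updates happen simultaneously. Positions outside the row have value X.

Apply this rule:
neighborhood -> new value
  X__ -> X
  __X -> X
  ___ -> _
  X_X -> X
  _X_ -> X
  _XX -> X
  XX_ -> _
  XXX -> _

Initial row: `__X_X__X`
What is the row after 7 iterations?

X_XX__XX

iteration 1: XXXXXXXX
iteration 2: ________
iteration 3: X______X
iteration 4: _X____XX
iteration 5: XXX__XX_
iteration 6: ___XXX_X
iteration 7: X_XX__XX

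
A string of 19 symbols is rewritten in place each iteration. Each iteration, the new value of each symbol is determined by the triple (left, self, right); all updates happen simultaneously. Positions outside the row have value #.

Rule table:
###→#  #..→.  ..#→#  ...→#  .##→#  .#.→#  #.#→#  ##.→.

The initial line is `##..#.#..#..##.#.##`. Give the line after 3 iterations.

.####.##.##.#######

#..####.##.##.#####
..####.##.##.######
.####.##.##.#######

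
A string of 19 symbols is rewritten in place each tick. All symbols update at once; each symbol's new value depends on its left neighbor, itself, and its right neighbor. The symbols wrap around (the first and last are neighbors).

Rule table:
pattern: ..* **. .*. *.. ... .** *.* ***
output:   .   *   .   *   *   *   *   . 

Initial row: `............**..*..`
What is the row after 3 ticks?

*********.*.*****.*

***********.***..**
..........***.**.*.
*********.*.*****.*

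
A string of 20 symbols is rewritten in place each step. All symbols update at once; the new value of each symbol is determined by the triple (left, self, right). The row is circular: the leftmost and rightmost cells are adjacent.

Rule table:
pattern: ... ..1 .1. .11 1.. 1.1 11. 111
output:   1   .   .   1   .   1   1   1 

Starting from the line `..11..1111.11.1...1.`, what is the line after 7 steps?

step 1: 1.11..11111111..1...
step 2: .111..11111111....1.
step 3: .111..11111111.11...
step 4: .111..11111111111.11
step 5: 1111..11111111111111
step 6: 1111..11111111111111  (fixed point — unchanged through step 7)

1111..11111111111111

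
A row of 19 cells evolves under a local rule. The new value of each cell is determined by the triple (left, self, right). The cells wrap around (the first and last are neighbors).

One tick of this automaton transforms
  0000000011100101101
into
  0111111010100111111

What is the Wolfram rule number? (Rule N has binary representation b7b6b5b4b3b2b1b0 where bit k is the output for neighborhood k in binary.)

position 9: 111 → 0  (bit 7 = 0)
position 10: 110 → 1  (bit 6 = 1)
position 14: 101 → 1  (bit 5 = 1)
position 0: 100 → 0  (bit 4 = 0)
position 8: 011 → 1  (bit 3 = 1)
position 13: 010 → 1  (bit 2 = 1)
position 7: 001 → 0  (bit 1 = 0)
position 1: 000 → 1  (bit 0 = 1)
bits b7..b0 = 01101101 = 109

109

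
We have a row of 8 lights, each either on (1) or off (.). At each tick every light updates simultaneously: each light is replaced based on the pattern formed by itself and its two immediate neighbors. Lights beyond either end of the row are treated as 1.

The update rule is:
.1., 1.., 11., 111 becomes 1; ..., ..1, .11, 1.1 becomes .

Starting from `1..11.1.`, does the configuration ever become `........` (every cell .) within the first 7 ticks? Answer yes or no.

no

tick 1: 11..1.1.
tick 2: 111.1.1.
tick 3: 111.1.1.  (fixed point — unchanged through tick 7)
tick 7 is 111.1.1., still not uniform .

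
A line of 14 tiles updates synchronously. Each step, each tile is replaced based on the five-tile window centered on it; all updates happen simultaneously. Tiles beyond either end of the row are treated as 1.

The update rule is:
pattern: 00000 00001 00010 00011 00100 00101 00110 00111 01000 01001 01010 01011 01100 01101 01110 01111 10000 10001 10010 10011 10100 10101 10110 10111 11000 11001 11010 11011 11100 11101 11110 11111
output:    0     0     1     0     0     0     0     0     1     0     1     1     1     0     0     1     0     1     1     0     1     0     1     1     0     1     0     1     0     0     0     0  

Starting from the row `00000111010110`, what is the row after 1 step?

00000000001101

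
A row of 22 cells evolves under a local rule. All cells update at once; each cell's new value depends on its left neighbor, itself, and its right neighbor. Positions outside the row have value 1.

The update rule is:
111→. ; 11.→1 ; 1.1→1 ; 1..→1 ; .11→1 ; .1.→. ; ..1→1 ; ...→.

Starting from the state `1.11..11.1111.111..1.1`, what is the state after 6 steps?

1111.1111..11.111.111.

step 1: 1111111111..111.111.11
step 2: .........1111.111.111.
step 3: 1.......11..111.111.11
step 4: 11.....111111.111.111.
step 5: .11...11....111.111.11
step 6: 1111.1111..11.111.111.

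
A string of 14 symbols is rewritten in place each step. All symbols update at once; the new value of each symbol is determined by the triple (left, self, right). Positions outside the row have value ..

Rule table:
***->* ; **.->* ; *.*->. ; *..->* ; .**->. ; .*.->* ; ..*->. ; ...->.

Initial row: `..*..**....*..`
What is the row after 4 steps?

..**..**...**.
...**..**...**
....**..**...*
.....**..**..*

.....**..**..*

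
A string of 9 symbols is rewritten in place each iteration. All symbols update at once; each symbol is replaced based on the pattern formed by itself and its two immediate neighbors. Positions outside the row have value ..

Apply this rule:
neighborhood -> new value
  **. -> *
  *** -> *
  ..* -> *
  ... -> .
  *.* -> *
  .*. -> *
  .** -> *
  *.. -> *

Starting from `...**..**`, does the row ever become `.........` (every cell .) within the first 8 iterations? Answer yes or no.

iteration 1: ..*******
iteration 2: .********
iteration 3: *********
iteration 4: *********  (fixed point — unchanged through iteration 8)
iteration 8 is *********, still not uniform .

no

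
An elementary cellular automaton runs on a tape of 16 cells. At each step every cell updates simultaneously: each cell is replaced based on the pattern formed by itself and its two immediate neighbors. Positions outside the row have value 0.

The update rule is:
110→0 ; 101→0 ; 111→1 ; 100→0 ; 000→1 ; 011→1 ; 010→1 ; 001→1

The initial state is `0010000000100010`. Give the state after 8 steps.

step 1: 1110111111101110
step 2: 1100111111001100
step 3: 1001111110011001
step 4: 1011111100110011
step 5: 1011111001100110
step 6: 1011110011001100
step 7: 1011100110011001
step 8: 1011001100110011

1011001100110011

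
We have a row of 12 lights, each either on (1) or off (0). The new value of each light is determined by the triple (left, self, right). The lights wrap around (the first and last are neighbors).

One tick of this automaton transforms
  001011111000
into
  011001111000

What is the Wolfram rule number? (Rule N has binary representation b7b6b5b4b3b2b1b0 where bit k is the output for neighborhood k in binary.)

198

position 5: 111 → 1  (bit 7 = 1)
position 8: 110 → 1  (bit 6 = 1)
position 3: 101 → 0  (bit 5 = 0)
position 9: 100 → 0  (bit 4 = 0)
position 4: 011 → 0  (bit 3 = 0)
position 2: 010 → 1  (bit 2 = 1)
position 1: 001 → 1  (bit 1 = 1)
position 0: 000 → 0  (bit 0 = 0)
bits b7..b0 = 11000110 = 198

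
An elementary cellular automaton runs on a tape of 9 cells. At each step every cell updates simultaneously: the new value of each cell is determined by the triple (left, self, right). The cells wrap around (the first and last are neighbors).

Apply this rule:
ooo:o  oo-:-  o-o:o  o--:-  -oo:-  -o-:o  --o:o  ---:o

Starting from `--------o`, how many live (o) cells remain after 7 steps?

-oooooooo
o-oooooo-
oo-oooo-o
o-o-oo-o-
oooo--ooo
ooo--o-oo
oo--ooo-o
count of o: 6

6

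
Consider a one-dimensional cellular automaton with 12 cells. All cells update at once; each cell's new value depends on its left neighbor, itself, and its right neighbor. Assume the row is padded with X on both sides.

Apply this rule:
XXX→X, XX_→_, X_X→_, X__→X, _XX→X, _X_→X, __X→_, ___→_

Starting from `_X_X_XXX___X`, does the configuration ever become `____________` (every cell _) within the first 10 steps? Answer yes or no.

step 1: _X_X_XX_X__X
step 2: _X_X_X__XX_X
step 3: _X_X_XX_X__X  (repeats step 1; period 2)
step 10: _X_X_X__XX_X
step 10 is _X_X_X__XX_X, still not uniform _

no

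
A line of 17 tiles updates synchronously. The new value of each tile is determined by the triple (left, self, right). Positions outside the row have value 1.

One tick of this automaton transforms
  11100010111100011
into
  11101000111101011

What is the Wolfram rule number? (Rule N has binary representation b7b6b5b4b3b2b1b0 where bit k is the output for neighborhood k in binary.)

201

position 0: 111 → 1  (bit 7 = 1)
position 2: 110 → 1  (bit 6 = 1)
position 7: 101 → 0  (bit 5 = 0)
position 3: 100 → 0  (bit 4 = 0)
position 8: 011 → 1  (bit 3 = 1)
position 6: 010 → 0  (bit 2 = 0)
position 5: 001 → 0  (bit 1 = 0)
position 4: 000 → 1  (bit 0 = 1)
bits b7..b0 = 11001001 = 201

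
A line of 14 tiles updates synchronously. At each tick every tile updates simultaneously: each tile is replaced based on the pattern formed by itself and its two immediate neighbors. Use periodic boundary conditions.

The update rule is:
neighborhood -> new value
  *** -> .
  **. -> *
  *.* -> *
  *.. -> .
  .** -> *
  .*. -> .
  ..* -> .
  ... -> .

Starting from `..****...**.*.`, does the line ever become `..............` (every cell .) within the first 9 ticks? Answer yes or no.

yes

..*..*...***..
.........*.*..
..........*...
..............
all cells are . at tick 4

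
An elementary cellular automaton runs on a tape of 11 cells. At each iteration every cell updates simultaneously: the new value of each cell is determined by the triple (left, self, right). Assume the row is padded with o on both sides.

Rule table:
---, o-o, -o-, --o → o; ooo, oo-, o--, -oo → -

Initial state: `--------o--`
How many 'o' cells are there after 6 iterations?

-oooooooo-o
o--------o-
--ooooooooo
-o---------
oo-oooooooo
--o--------
count of o: 1

1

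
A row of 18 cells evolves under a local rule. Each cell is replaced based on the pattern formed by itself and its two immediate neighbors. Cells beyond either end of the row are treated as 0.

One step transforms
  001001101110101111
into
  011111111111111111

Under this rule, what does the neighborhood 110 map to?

At position 6 the neighborhood is 110; the next row has 1 there.

1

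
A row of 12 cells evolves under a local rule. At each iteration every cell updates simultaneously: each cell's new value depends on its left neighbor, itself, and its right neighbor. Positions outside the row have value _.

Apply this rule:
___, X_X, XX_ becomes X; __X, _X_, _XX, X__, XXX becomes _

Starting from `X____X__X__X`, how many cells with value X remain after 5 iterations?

4

__XX________
X__X_XXXXXXX
____X______X
XXX___XXXX__
__X_X____X_X
count of X: 4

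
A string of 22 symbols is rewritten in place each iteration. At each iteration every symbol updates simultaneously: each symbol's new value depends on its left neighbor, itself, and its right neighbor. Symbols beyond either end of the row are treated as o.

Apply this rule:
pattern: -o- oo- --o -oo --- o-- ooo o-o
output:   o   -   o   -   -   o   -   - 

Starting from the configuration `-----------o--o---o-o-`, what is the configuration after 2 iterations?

o---------oooooo-oo-o-
-o-------o----------o-

-o-------o----------o-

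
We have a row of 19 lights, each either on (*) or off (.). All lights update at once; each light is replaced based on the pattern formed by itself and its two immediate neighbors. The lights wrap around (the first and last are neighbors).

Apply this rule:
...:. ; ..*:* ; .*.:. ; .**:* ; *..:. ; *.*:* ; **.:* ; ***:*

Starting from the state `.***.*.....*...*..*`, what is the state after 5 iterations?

*****.....*...*..*.
*****....*...*..*.*
*****...*...*..*.**
*****..*...*..*.***
*****.*...*..*.****

*****.*...*..*.****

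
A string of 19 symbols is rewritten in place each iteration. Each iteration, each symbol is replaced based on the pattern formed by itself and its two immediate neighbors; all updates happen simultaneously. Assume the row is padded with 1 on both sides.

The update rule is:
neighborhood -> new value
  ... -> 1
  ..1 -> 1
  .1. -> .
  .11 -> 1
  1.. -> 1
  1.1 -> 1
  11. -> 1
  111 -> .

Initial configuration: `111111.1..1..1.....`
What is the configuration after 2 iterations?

iteration 1: .....11.11.11.11111
iteration 2: 111111111111111....

111111111111111....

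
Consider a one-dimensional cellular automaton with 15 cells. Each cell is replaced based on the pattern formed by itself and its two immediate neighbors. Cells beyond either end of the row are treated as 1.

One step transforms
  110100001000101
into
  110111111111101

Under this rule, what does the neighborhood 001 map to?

At position 7 the neighborhood is 001; the next row has 1 there.

1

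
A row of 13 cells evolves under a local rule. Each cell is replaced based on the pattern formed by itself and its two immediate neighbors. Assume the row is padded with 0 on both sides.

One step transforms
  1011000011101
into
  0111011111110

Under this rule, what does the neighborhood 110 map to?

1

At position 3 the neighborhood is 110; the next row has 1 there.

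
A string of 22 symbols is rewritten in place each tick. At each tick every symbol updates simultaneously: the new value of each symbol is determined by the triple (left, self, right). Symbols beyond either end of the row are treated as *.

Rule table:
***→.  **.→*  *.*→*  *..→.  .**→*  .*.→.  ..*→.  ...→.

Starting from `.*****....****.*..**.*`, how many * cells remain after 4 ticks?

**...*....*..**...****
.*...........**...*...
*............**.......
*............**.......
count of *: 3

3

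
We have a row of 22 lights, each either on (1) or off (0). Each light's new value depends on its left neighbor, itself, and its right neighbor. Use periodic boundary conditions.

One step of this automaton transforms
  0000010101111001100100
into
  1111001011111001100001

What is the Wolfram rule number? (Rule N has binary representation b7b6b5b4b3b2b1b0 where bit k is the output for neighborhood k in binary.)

233

position 10: 111 → 1  (bit 7 = 1)
position 12: 110 → 1  (bit 6 = 1)
position 6: 101 → 1  (bit 5 = 1)
position 13: 100 → 0  (bit 4 = 0)
position 9: 011 → 1  (bit 3 = 1)
position 5: 010 → 0  (bit 2 = 0)
position 4: 001 → 0  (bit 1 = 0)
position 0: 000 → 1  (bit 0 = 1)
bits b7..b0 = 11101001 = 233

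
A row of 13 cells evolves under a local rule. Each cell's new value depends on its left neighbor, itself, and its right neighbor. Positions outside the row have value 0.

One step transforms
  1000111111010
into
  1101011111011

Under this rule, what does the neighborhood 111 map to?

At position 5 the neighborhood is 111; the next row has 1 there.

1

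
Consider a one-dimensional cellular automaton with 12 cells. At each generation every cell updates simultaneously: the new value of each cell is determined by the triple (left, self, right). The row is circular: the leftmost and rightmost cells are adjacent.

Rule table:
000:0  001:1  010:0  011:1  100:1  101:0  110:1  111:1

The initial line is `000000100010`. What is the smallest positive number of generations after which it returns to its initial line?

4

generation 1: 000001010101
generation 2: 100010000000
generation 3: 010101000001
generation 4: 000000100010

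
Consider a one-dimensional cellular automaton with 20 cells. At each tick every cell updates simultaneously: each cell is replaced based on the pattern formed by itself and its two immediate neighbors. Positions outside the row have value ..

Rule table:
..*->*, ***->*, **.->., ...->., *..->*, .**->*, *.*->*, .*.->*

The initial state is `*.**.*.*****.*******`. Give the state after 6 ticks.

******.*******.**.**

tick 1: ***.*******.*******.
tick 2: **.*******.*******.*
tick 3: *.*******.*******.**
tick 4: ********.*******.**.
tick 5: *******.*******.**.*
tick 6: ******.*******.**.**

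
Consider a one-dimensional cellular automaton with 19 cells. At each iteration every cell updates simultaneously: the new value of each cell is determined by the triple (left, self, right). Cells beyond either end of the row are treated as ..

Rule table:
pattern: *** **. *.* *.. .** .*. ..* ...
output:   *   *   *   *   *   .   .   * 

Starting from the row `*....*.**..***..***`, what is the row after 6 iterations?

.******************

.***..****.****.***
.****.*************
.******************
.******************  (fixed point — unchanged through iteration 6)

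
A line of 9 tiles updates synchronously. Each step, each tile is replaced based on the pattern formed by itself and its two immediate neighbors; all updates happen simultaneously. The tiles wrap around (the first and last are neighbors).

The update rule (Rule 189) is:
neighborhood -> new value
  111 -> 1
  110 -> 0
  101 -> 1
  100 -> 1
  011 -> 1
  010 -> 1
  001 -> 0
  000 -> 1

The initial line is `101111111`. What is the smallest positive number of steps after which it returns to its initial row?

9

step 1: 011111111
step 2: 111111110
step 3: 111111101
step 4: 111111011
step 5: 111110111
step 6: 111101111
step 7: 111011111
step 8: 110111111
step 9: 101111111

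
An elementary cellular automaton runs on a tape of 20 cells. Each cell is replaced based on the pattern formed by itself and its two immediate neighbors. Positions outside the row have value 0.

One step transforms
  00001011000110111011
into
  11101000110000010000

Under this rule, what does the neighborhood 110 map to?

0

At position 7 the neighborhood is 110; the next row has 0 there.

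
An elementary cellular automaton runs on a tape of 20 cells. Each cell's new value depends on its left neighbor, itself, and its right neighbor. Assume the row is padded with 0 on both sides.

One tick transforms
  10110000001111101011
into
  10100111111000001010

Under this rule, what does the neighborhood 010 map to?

1

At position 0 the neighborhood is 010; the next row has 1 there.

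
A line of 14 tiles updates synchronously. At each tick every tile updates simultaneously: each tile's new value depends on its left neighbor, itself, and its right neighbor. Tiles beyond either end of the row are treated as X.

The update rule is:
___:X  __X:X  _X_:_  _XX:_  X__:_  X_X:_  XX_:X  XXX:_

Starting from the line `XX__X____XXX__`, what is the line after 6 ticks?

_X_X__XXX__X_X
_____X__X_X___
_XXXX__X____XX
____X_X__XXX__
_XXX____X__X_X
___X_XXX__X___

___X_XXX__X___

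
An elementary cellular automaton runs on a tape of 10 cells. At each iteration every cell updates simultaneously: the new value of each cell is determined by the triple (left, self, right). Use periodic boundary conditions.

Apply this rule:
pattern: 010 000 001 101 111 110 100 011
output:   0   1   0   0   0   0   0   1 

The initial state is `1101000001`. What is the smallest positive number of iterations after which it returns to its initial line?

iteration 1: 0000011101
iteration 2: 0111010000
iteration 3: 0100000111
iteration 4: 0001110100
iteration 5: 1101000001

5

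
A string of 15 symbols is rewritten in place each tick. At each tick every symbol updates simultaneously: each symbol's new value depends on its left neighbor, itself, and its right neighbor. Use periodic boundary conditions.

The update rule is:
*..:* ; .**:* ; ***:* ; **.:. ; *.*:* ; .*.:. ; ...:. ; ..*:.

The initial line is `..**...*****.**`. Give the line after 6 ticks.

.*.***.**.*.*.*

*.*.*..****.**.
.*.*.*.***.**.*
*.*.*.***.**.*.
.*.*.***.**.*.*
*.*.***.**.*.*.
.*.***.**.*.*.*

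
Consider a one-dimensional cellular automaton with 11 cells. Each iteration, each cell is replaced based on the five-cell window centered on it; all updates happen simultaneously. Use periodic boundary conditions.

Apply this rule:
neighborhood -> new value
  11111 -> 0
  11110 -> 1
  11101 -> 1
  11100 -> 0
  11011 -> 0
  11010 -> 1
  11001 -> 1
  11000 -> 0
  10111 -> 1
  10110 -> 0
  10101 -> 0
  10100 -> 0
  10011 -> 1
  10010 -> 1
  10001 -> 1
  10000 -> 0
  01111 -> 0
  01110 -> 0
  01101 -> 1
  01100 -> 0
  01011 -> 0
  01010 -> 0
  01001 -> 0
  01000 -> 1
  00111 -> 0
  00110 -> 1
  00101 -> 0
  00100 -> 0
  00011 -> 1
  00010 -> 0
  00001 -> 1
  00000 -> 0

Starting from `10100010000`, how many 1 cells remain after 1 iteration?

4

00011001010
count of 1: 4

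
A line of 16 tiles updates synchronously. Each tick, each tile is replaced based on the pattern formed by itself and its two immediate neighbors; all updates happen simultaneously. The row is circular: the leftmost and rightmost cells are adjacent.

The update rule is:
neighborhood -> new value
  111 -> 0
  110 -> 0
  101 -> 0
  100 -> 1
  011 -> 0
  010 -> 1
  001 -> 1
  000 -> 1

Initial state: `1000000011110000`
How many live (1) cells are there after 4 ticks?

1111111100001111
0000000011110000
1111111100001111  (repeats tick 1; period 2)
tick 4: 0000000011110000
count of 1: 4

4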